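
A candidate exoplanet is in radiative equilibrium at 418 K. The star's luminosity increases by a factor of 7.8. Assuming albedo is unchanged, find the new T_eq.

T_eq ∝ L^(1/4) · d^(−1/2).
T′ = 418 × 7.8^(1/4) = 699 K.

T_eq ≈ 699 K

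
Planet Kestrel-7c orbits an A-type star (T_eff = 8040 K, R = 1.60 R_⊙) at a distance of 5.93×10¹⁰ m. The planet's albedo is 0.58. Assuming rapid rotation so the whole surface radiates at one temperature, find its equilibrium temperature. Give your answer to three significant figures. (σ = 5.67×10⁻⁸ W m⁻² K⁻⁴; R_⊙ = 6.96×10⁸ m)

R_⋆ = 1.60 × 6.96×10⁸ = 1.11×10⁹ m.
L = 4πR_⋆²σT_⋆⁴ = 4π(1.11×10⁹)² × 5.67×10⁻⁸ × (8040)⁴ = 3.69×10²⁷ W.
S = L/(4πd²) = 8.36×10⁴ W m⁻².
Energy balance: absorbed = emitted ⇒ πR²·S(1−A) = 4πR²·σT_eq⁴, so T_eq⁴ = S(1−A)/(4σ).
T_eq = [8.36×10⁴ × 0.42 / (4 × 5.67×10⁻⁸)]^(1/4) = (1.55×10¹¹)^(1/4) = 627 K.

T_eq ≈ 627 K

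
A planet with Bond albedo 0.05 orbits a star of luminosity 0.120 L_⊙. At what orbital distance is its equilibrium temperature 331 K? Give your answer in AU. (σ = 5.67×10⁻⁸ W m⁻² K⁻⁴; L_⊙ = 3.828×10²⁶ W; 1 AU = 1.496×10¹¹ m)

L = 0.120 × 3.828×10²⁶ = 4.59×10²⁵ W.
From T_eq⁴ = L(1−A)/(16πσd²): d = √[L(1−A)/(16πσT_eq⁴)].
d = √[4.59×10²⁵ × 0.95 / (16π × 5.67×10⁻⁸ × (331)⁴)] = 3.57×10¹⁰ m = 0.239 AU.

d ≈ 0.239 AU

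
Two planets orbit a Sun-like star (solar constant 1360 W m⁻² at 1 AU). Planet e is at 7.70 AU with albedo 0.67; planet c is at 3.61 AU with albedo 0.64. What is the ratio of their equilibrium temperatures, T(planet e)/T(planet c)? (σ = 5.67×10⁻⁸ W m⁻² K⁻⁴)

T₁/T₂ ≈ 0.670

T_eq = [S₀(1−A)/(4σd²)]^(1/4), so T ∝ (1−A)^(1/4) / √d.
T₁ = [1360×0.33/(4×5.67×10⁻⁸×7.70²)]^(1/4) = 76.01 K.
T₂ = [1360×0.36/(4×5.67×10⁻⁸×3.61²)]^(1/4) = 113.45 K.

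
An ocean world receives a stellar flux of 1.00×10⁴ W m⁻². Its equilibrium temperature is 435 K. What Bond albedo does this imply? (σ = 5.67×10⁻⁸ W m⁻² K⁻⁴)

From T_eq⁴ = S(1−A)/(4σ): 1−A = 4σT_eq⁴/S.
1−A = 4 × 5.67×10⁻⁸ × (435)⁴ / 1.00×10⁴ = 0.812.

A ≈ 0.19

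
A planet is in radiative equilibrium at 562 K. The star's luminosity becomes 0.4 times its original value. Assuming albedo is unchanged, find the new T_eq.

T_eq ∝ L^(1/4) · d^(−1/2).
T′ = 562 × 0.4^(1/4) = 447 K.

T_eq ≈ 447 K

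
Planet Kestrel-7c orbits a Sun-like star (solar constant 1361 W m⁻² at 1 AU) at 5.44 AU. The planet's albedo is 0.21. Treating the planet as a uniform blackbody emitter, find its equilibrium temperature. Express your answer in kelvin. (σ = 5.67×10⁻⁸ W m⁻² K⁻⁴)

Flux at 5.44 AU: S = 1361/5.44² = 46.0 W m⁻².
Energy balance: absorbed = emitted ⇒ πR²·S(1−A) = 4πR²·σT_eq⁴, so T_eq⁴ = S(1−A)/(4σ).
T_eq = [46.0 × 0.79 / (4 × 5.67×10⁻⁸)]^(1/4) = (1.60×10⁸)^(1/4) = 113 K.

T_eq ≈ 113 K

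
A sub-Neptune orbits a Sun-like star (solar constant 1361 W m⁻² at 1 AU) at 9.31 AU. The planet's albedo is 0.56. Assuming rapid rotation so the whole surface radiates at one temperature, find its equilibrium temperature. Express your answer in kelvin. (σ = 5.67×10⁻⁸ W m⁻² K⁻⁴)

T_eq ≈ 74.3 K

Flux at 9.31 AU: S = 1361/9.31² = 15.7 W m⁻².
Energy balance: absorbed = emitted ⇒ πR²·S(1−A) = 4πR²·σT_eq⁴, so T_eq⁴ = S(1−A)/(4σ).
T_eq = [15.7 × 0.44 / (4 × 5.67×10⁻⁸)]^(1/4) = (3.05×10⁷)^(1/4) = 74.3 K.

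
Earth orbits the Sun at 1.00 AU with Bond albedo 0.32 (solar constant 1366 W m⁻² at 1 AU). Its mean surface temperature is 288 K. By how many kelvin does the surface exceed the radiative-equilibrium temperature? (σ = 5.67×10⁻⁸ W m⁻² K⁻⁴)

ΔT ≈ 35.0 K

S = 1366/1.00² = 1366 W m⁻².
T_eq = [S(1−A)/(4σ)]^(1/4) = [1366×0.68/(4×5.67×10⁻⁸)]^(1/4) = 253.0 K.
ΔT = T_surf − T_eq = 288 − 253.0.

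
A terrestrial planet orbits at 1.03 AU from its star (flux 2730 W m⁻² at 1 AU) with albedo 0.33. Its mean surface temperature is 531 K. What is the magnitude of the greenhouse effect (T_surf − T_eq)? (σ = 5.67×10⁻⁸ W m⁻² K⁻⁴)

ΔT ≈ 235.7 K

S = 2730/1.03² = 2573 W m⁻².
T_eq = [S(1−A)/(4σ)]^(1/4) = [2573×0.67/(4×5.67×10⁻⁸)]^(1/4) = 295.3 K.
ΔT = T_surf − T_eq = 531 − 295.3.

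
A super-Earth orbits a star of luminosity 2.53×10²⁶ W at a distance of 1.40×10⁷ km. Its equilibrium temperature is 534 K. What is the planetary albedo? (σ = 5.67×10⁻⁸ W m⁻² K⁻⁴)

A ≈ 0.82

d = 1.40×10⁷ km = 1.40×10¹⁰ m.
Flux: S = L/(4πd²) = 2.53×10²⁶/(4π×(1.40×10¹⁰)²) = 1.03×10⁵ W m⁻².
From T_eq⁴ = S(1−A)/(4σ): 1−A = 4σT_eq⁴/S.
1−A = 4 × 5.67×10⁻⁸ × (534)⁴ / 1.03×10⁵ = 0.180.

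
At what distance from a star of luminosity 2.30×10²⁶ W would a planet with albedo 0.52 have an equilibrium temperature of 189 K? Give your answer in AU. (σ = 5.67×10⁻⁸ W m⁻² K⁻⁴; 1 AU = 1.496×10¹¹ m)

From T_eq⁴ = L(1−A)/(16πσd²): d = √[L(1−A)/(16πσT_eq⁴)].
d = √[2.30×10²⁶ × 0.48 / (16π × 5.67×10⁻⁸ × (189)⁴)] = 1.74×10¹¹ m = 1.16 AU.

d ≈ 1.16 AU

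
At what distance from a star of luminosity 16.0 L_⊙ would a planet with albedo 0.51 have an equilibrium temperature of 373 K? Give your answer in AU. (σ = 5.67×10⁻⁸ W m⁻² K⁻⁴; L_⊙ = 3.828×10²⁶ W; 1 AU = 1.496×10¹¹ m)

d ≈ 1.56 AU

L = 16.0 × 3.828×10²⁶ = 6.12×10²⁷ W.
From T_eq⁴ = L(1−A)/(16πσd²): d = √[L(1−A)/(16πσT_eq⁴)].
d = √[6.12×10²⁷ × 0.49 / (16π × 5.67×10⁻⁸ × (373)⁴)] = 2.33×10¹¹ m = 1.56 AU.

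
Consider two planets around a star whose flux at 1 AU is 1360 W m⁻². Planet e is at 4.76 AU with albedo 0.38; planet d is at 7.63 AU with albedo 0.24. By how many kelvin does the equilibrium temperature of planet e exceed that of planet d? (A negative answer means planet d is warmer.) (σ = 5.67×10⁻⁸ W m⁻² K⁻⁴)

T_eq = [S₀(1−A)/(4σd²)]^(1/4), so T ∝ (1−A)^(1/4) / √d.
T₁ = [1360×0.62/(4×5.67×10⁻⁸×4.76²)]^(1/4) = 113.18 K.
T₂ = [1360×0.76/(4×5.67×10⁻⁸×7.63²)]^(1/4) = 94.06 K.

ΔT ≈ 19.1 K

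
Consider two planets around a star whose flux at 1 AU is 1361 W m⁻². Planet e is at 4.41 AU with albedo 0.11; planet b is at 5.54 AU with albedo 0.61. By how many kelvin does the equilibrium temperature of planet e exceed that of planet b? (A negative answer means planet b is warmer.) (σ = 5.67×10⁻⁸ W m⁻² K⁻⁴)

T_eq = [S₀(1−A)/(4σd²)]^(1/4), so T ∝ (1−A)^(1/4) / √d.
T₁ = [1361×0.89/(4×5.67×10⁻⁸×4.41²)]^(1/4) = 128.73 K.
T₂ = [1361×0.39/(4×5.67×10⁻⁸×5.54²)]^(1/4) = 93.45 K.

ΔT ≈ 35.3 K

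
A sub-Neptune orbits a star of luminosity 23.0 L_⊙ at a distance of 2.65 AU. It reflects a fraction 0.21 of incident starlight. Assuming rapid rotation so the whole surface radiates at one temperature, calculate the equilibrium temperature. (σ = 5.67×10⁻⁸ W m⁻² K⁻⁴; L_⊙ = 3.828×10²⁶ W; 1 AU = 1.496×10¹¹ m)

d = 2.65 AU = 3.96×10¹¹ m.
L = 23.0 × 3.828×10²⁶ = 8.80×10²⁷ W.
Flux: S = L/(4πd²) = 8.80×10²⁷/(4π×(3.96×10¹¹)²) = 4460 W m⁻².
Energy balance: absorbed = emitted ⇒ πR²·S(1−A) = 4πR²·σT_eq⁴, so T_eq⁴ = S(1−A)/(4σ).
T_eq = [4460 × 0.79 / (4 × 5.67×10⁻⁸)]^(1/4) = (1.55×10¹⁰)^(1/4) = 353 K.

T_eq ≈ 353 K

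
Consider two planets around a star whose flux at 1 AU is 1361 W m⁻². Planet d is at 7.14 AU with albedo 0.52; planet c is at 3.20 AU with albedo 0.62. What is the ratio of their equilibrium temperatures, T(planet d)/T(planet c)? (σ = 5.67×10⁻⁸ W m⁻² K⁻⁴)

T₁/T₂ ≈ 0.710

T_eq = [S₀(1−A)/(4σd²)]^(1/4), so T ∝ (1−A)^(1/4) / √d.
T₁ = [1361×0.48/(4×5.67×10⁻⁸×7.14²)]^(1/4) = 86.70 K.
T₂ = [1361×0.38/(4×5.67×10⁻⁸×3.20²)]^(1/4) = 122.16 K.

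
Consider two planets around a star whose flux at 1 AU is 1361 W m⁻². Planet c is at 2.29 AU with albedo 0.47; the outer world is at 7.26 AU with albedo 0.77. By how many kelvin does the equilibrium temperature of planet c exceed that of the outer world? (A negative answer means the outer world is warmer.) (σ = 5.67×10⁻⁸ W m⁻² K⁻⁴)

T_eq = [S₀(1−A)/(4σd²)]^(1/4), so T ∝ (1−A)^(1/4) / √d.
T₁ = [1361×0.53/(4×5.67×10⁻⁸×2.29²)]^(1/4) = 156.93 K.
T₂ = [1361×0.23/(4×5.67×10⁻⁸×7.26²)]^(1/4) = 71.53 K.

ΔT ≈ 85.4 K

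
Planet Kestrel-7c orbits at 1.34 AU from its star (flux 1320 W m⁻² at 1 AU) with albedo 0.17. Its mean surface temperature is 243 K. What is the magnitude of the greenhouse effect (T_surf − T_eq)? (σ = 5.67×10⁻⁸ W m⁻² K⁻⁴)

S = 1320/1.34² = 735.1 W m⁻².
T_eq = [S(1−A)/(4σ)]^(1/4) = [735.1×0.83/(4×5.67×10⁻⁸)]^(1/4) = 227.7 K.
ΔT = T_surf − T_eq = 243 − 227.7.

ΔT ≈ 15.3 K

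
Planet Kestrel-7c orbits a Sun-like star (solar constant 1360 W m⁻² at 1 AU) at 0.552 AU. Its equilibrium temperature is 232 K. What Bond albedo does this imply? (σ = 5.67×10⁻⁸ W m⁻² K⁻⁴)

Flux at 0.552 AU: S = 1360/0.552² = 4460 W m⁻².
From T_eq⁴ = S(1−A)/(4σ): 1−A = 4σT_eq⁴/S.
1−A = 4 × 5.67×10⁻⁸ × (232)⁴ / 4460 = 0.147.

A ≈ 0.85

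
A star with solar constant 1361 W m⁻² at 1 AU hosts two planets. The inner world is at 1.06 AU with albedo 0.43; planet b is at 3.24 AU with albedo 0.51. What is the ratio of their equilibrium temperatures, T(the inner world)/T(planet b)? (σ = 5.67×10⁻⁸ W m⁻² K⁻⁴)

T_eq = [S₀(1−A)/(4σd²)]^(1/4), so T ∝ (1−A)^(1/4) / √d.
T₁ = [1361×0.57/(4×5.67×10⁻⁸×1.06²)]^(1/4) = 234.89 K.
T₂ = [1361×0.49/(4×5.67×10⁻⁸×3.24²)]^(1/4) = 129.37 K.

T₁/T₂ ≈ 1.816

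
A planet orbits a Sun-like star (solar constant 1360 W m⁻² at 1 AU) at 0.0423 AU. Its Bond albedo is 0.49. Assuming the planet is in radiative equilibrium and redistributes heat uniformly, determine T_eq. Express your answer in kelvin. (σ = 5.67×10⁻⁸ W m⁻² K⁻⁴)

T_eq ≈ 1140 K

Flux at 0.0423 AU: S = 1360/0.0423² = 7.60×10⁵ W m⁻².
Energy balance: absorbed = emitted ⇒ πR²·S(1−A) = 4πR²·σT_eq⁴, so T_eq⁴ = S(1−A)/(4σ).
T_eq = [7.60×10⁵ × 0.51 / (4 × 5.67×10⁻⁸)]^(1/4) = (1.71×10¹²)^(1/4) = 1140 K.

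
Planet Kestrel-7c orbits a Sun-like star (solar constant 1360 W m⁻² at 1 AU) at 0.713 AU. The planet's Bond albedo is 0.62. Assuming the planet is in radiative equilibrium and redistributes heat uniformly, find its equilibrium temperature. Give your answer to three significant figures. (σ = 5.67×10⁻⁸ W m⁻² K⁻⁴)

T_eq ≈ 259 K

Flux at 0.713 AU: S = 1360/0.713² = 2680 W m⁻².
Energy balance: absorbed = emitted ⇒ πR²·S(1−A) = 4πR²·σT_eq⁴, so T_eq⁴ = S(1−A)/(4σ).
T_eq = [2680 × 0.38 / (4 × 5.67×10⁻⁸)]^(1/4) = (4.48×10⁹)^(1/4) = 259 K.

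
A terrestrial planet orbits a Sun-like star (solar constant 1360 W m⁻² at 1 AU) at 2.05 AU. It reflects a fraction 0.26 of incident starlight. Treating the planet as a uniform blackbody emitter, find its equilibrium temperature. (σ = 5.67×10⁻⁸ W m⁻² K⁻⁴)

Flux at 2.05 AU: S = 1360/2.05² = 324 W m⁻².
Energy balance: absorbed = emitted ⇒ πR²·S(1−A) = 4πR²·σT_eq⁴, so T_eq⁴ = S(1−A)/(4σ).
T_eq = [324 × 0.74 / (4 × 5.67×10⁻⁸)]^(1/4) = (1.06×10⁹)^(1/4) = 180 K.

T_eq ≈ 180 K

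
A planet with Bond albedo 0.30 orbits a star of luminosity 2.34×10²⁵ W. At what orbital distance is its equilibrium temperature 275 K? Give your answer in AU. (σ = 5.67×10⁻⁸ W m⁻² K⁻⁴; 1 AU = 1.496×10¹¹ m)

d ≈ 0.212 AU

From T_eq⁴ = L(1−A)/(16πσd²): d = √[L(1−A)/(16πσT_eq⁴)].
d = √[2.34×10²⁵ × 0.70 / (16π × 5.67×10⁻⁸ × (275)⁴)] = 3.17×10¹⁰ m = 0.212 AU.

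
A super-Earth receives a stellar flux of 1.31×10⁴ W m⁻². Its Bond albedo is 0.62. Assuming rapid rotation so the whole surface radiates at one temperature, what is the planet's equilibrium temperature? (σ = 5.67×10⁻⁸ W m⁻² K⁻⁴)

T_eq ≈ 385 K

Energy balance: absorbed = emitted ⇒ πR²·S(1−A) = 4πR²·σT_eq⁴, so T_eq⁴ = S(1−A)/(4σ).
T_eq = [1.31×10⁴ × 0.38 / (4 × 5.67×10⁻⁸)]^(1/4) = (2.19×10¹⁰)^(1/4) = 385 K.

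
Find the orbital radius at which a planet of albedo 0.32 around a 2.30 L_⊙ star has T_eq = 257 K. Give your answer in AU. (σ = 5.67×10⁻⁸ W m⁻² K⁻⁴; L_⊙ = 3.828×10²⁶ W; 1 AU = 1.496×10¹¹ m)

L = 2.30 × 3.828×10²⁶ = 8.80×10²⁶ W.
From T_eq⁴ = L(1−A)/(16πσd²): d = √[L(1−A)/(16πσT_eq⁴)].
d = √[8.80×10²⁶ × 0.68 / (16π × 5.67×10⁻⁸ × (257)⁴)] = 2.19×10¹¹ m = 1.47 AU.

d ≈ 1.47 AU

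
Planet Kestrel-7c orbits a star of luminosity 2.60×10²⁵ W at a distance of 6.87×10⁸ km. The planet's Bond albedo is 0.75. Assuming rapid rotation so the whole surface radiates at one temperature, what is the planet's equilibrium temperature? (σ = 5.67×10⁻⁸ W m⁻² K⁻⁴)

T_eq ≈ 46.9 K

d = 6.87×10⁸ km = 6.87×10¹¹ m.
Flux: S = L/(4πd²) = 2.60×10²⁵/(4π×(6.87×10¹¹)²) = 4.38 W m⁻².
Energy balance: absorbed = emitted ⇒ πR²·S(1−A) = 4πR²·σT_eq⁴, so T_eq⁴ = S(1−A)/(4σ).
T_eq = [4.38 × 0.25 / (4 × 5.67×10⁻⁸)]^(1/4) = (4.83×10⁶)^(1/4) = 46.9 K.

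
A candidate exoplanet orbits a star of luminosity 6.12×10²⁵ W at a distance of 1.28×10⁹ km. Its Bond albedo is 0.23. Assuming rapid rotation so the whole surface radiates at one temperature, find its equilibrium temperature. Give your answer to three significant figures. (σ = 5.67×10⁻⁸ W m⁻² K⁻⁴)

d = 1.28×10⁹ km = 1.28×10¹² m.
Flux: S = L/(4πd²) = 6.12×10²⁵/(4π×(1.28×10¹²)²) = 2.97 W m⁻².
Energy balance: absorbed = emitted ⇒ πR²·S(1−A) = 4πR²·σT_eq⁴, so T_eq⁴ = S(1−A)/(4σ).
T_eq = [2.97 × 0.77 / (4 × 5.67×10⁻⁸)]^(1/4) = (1.01×10⁷)^(1/4) = 56.4 K.

T_eq ≈ 56.4 K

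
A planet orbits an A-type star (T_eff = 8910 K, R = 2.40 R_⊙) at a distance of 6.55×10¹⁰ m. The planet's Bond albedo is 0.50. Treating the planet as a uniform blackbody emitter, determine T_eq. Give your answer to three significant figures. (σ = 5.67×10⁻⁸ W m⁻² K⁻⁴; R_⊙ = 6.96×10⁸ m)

R_⋆ = 2.40 × 6.96×10⁸ = 1.67×10⁹ m.
L = 4πR_⋆²σT_⋆⁴ = 4π(1.67×10⁹)² × 5.67×10⁻⁸ × (8910)⁴ = 1.25×10²⁸ W.
S = L/(4πd²) = 2.32×10⁵ W m⁻².
Energy balance: absorbed = emitted ⇒ πR²·S(1−A) = 4πR²·σT_eq⁴, so T_eq⁴ = S(1−A)/(4σ).
T_eq = [2.32×10⁵ × 0.50 / (4 × 5.67×10⁻⁸)]^(1/4) = (5.12×10¹¹)^(1/4) = 846 K.

T_eq ≈ 846 K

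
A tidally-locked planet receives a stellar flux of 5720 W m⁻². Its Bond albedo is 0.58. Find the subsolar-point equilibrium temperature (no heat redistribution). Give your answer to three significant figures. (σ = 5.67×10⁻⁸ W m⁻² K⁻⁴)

T_ss ≈ 454 K

At the subsolar point the surface absorbs S(1−A) and emits σT⁴ per unit area — no factor of 4, since only the local patch is in balance.
T = [5720 × 0.42 / 5.67×10⁻⁸]^(1/4) = (4.24×10¹⁰)^(1/4) = 454 K.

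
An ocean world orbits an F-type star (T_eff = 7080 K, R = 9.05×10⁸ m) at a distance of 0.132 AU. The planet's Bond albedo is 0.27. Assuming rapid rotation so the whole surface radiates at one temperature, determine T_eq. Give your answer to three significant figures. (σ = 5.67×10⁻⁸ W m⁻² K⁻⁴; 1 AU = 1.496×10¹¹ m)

d = 0.132 AU = 1.97×10¹⁰ m.
L = 4πR_⋆²σT_⋆⁴ = 4π(9.05×10⁸)² × 5.67×10⁻⁸ × (7080)⁴ = 1.47×10²⁷ W.
S = L/(4πd²) = 2.99×10⁵ W m⁻².
Energy balance: absorbed = emitted ⇒ πR²·S(1−A) = 4πR²·σT_eq⁴, so T_eq⁴ = S(1−A)/(4σ).
T_eq = [2.99×10⁵ × 0.73 / (4 × 5.67×10⁻⁸)]^(1/4) = (9.63×10¹¹)^(1/4) = 991 K.

T_eq ≈ 991 K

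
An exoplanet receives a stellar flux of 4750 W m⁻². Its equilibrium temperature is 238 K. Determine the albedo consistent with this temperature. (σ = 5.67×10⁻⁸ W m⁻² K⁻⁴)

A ≈ 0.85

From T_eq⁴ = S(1−A)/(4σ): 1−A = 4σT_eq⁴/S.
1−A = 4 × 5.67×10⁻⁸ × (238)⁴ / 4750 = 0.153.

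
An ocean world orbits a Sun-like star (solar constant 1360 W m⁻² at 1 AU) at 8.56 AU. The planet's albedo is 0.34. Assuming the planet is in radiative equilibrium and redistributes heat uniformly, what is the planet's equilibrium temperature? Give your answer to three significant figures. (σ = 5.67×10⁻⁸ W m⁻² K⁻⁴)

Flux at 8.56 AU: S = 1360/8.56² = 18.6 W m⁻².
Energy balance: absorbed = emitted ⇒ πR²·S(1−A) = 4πR²·σT_eq⁴, so T_eq⁴ = S(1−A)/(4σ).
T_eq = [18.6 × 0.66 / (4 × 5.67×10⁻⁸)]^(1/4) = (5.40×10⁷)^(1/4) = 85.7 K.

T_eq ≈ 85.7 K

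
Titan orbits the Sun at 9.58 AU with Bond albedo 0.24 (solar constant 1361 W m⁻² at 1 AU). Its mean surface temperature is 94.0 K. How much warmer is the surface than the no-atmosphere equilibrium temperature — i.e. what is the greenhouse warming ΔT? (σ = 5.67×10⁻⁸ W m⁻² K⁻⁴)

ΔT ≈ 10.0 K

S = 1361/9.58² = 14.83 W m⁻².
T_eq = [S(1−A)/(4σ)]^(1/4) = [14.83×0.76/(4×5.67×10⁻⁸)]^(1/4) = 84.0 K.
ΔT = T_surf − T_eq = 94 − 84.0.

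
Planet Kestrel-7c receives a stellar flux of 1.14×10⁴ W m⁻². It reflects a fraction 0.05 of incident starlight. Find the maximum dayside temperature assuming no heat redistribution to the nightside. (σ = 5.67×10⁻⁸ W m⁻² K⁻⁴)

With no redistribution each surface element balances locally: S(1−A) = σT⁴.
T = [1.14×10⁴ × 0.95 / 5.67×10⁻⁸]^(1/4) = (1.91×10¹¹)^(1/4) = 661 K.

T_ss ≈ 661 K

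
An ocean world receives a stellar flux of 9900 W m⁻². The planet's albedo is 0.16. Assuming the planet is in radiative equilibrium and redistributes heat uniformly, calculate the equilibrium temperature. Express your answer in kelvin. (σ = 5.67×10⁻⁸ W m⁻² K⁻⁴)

T_eq ≈ 438 K

Energy balance: absorbed = emitted ⇒ πR²·S(1−A) = 4πR²·σT_eq⁴, so T_eq⁴ = S(1−A)/(4σ).
T_eq = [9900 × 0.84 / (4 × 5.67×10⁻⁸)]^(1/4) = (3.67×10¹⁰)^(1/4) = 438 K.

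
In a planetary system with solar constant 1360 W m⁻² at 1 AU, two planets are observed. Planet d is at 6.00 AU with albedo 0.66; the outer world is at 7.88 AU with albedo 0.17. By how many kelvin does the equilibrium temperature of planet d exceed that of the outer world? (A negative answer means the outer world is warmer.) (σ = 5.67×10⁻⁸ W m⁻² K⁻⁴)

T_eq = [S₀(1−A)/(4σd²)]^(1/4), so T ∝ (1−A)^(1/4) / √d.
T₁ = [1360×0.34/(4×5.67×10⁻⁸×6.00²)]^(1/4) = 86.75 K.
T₂ = [1360×0.83/(4×5.67×10⁻⁸×7.88²)]^(1/4) = 94.62 K.

ΔT ≈ -7.9 K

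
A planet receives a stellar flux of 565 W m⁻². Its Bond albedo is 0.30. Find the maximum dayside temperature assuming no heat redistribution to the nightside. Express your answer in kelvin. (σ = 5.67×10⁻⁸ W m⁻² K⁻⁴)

With no redistribution each surface element balances locally: S(1−A) = σT⁴.
T = [565 × 0.70 / 5.67×10⁻⁸]^(1/4) = (6.98×10⁹)^(1/4) = 289 K.

T_ss ≈ 289 K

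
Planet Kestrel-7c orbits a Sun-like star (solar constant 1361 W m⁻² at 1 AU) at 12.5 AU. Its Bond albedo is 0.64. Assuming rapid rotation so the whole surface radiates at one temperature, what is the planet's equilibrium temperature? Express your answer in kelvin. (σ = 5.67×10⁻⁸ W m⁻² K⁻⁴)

T_eq ≈ 61.0 K

Flux at 12.5 AU: S = 1361/12.5² = 8.71 W m⁻².
Energy balance: absorbed = emitted ⇒ πR²·S(1−A) = 4πR²·σT_eq⁴, so T_eq⁴ = S(1−A)/(4σ).
T_eq = [8.71 × 0.36 / (4 × 5.67×10⁻⁸)]^(1/4) = (1.38×10⁷)^(1/4) = 61.0 K.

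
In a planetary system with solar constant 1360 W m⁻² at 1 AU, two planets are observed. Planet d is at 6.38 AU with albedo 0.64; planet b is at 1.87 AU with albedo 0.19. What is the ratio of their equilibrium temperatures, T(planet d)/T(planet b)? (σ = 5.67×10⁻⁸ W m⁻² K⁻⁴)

T₁/T₂ ≈ 0.442

T_eq = [S₀(1−A)/(4σd²)]^(1/4), so T ∝ (1−A)^(1/4) / √d.
T₁ = [1360×0.36/(4×5.67×10⁻⁸×6.38²)]^(1/4) = 85.34 K.
T₂ = [1360×0.81/(4×5.67×10⁻⁸×1.87²)]^(1/4) = 193.05 K.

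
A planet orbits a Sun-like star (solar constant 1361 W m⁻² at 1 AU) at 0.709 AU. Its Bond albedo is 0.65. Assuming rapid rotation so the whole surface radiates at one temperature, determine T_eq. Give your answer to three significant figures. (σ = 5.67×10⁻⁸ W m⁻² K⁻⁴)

Flux at 0.709 AU: S = 1361/0.709² = 2710 W m⁻².
Energy balance: absorbed = emitted ⇒ πR²·S(1−A) = 4πR²·σT_eq⁴, so T_eq⁴ = S(1−A)/(4σ).
T_eq = [2710 × 0.35 / (4 × 5.67×10⁻⁸)]^(1/4) = (4.18×10⁹)^(1/4) = 254 K.

T_eq ≈ 254 K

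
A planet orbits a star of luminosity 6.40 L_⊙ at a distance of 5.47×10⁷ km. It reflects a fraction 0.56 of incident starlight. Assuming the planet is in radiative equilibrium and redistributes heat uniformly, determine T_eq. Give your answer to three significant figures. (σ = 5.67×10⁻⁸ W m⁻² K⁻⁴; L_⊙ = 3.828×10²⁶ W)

d = 5.47×10⁷ km = 5.47×10¹⁰ m.
L = 6.40 × 3.828×10²⁶ = 2.45×10²⁷ W.
Flux: S = L/(4πd²) = 2.45×10²⁷/(4π×(5.47×10¹⁰)²) = 6.52×10⁴ W m⁻².
Energy balance: absorbed = emitted ⇒ πR²·S(1−A) = 4πR²·σT_eq⁴, so T_eq⁴ = S(1−A)/(4σ).
T_eq = [6.52×10⁴ × 0.44 / (4 × 5.67×10⁻⁸)]^(1/4) = (1.26×10¹¹)^(1/4) = 596 K.

T_eq ≈ 596 K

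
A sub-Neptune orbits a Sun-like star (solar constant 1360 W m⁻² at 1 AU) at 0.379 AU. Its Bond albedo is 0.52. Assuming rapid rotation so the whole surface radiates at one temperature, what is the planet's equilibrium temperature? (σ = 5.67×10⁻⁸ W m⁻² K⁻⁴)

Flux at 0.379 AU: S = 1360/0.379² = 9470 W m⁻².
Energy balance: absorbed = emitted ⇒ πR²·S(1−A) = 4πR²·σT_eq⁴, so T_eq⁴ = S(1−A)/(4σ).
T_eq = [9470 × 0.48 / (4 × 5.67×10⁻⁸)]^(1/4) = (2.00×10¹⁰)^(1/4) = 376 K.

T_eq ≈ 376 K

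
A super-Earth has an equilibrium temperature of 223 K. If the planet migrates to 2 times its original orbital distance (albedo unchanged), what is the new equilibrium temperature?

T_eq ∝ L^(1/4) · d^(−1/2).
T′ = 223 / 2^(1/2) = 158 K.

T_eq ≈ 158 K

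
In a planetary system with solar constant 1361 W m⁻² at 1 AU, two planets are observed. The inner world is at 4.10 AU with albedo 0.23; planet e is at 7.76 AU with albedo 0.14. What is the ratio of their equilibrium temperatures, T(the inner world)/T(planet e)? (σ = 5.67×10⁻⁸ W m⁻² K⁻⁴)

T_eq = [S₀(1−A)/(4σd²)]^(1/4), so T ∝ (1−A)^(1/4) / √d.
T₁ = [1361×0.77/(4×5.67×10⁻⁸×4.10²)]^(1/4) = 128.76 K.
T₂ = [1361×0.86/(4×5.67×10⁻⁸×7.76²)]^(1/4) = 96.22 K.

T₁/T₂ ≈ 1.338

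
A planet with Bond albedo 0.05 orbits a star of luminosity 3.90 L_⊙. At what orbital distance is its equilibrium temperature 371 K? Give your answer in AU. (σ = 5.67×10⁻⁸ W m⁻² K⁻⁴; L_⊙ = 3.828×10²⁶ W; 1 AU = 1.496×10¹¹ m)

d ≈ 1.08 AU

L = 3.90 × 3.828×10²⁶ = 1.49×10²⁷ W.
From T_eq⁴ = L(1−A)/(16πσd²): d = √[L(1−A)/(16πσT_eq⁴)].
d = √[1.49×10²⁷ × 0.95 / (16π × 5.67×10⁻⁸ × (371)⁴)] = 1.62×10¹¹ m = 1.08 AU.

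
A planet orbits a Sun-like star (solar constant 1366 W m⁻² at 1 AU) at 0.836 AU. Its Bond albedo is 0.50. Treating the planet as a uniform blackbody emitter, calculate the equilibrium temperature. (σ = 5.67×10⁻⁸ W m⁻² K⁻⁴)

T_eq ≈ 256 K

Flux at 0.836 AU: S = 1366/0.836² = 1950 W m⁻².
Energy balance: absorbed = emitted ⇒ πR²·S(1−A) = 4πR²·σT_eq⁴, so T_eq⁴ = S(1−A)/(4σ).
T_eq = [1950 × 0.50 / (4 × 5.67×10⁻⁸)]^(1/4) = (4.31×10⁹)^(1/4) = 256 K.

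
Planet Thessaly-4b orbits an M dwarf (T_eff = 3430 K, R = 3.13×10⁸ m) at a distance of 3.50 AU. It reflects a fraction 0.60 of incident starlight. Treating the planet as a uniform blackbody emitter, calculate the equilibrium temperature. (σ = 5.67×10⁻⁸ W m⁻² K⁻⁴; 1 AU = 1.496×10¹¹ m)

d = 3.50 AU = 5.24×10¹¹ m.
L = 4πR_⋆²σT_⋆⁴ = 4π(3.13×10⁸)² × 5.67×10⁻⁸ × (3430)⁴ = 9.66×10²⁴ W.
S = L/(4πd²) = 2.80 W m⁻².
Energy balance: absorbed = emitted ⇒ πR²·S(1−A) = 4πR²·σT_eq⁴, so T_eq⁴ = S(1−A)/(4σ).
T_eq = [2.80 × 0.40 / (4 × 5.67×10⁻⁸)]^(1/4) = (4.95×10⁶)^(1/4) = 47.2 K.

T_eq ≈ 47.2 K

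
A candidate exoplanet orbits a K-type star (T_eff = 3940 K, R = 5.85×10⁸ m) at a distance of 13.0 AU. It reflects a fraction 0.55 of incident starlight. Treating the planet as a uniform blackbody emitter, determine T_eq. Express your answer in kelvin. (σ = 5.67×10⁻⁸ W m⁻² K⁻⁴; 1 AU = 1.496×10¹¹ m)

d = 13.0 AU = 1.94×10¹² m.
L = 4πR_⋆²σT_⋆⁴ = 4π(5.85×10⁸)² × 5.67×10⁻⁸ × (3940)⁴ = 5.88×10²⁵ W.
S = L/(4πd²) = 1.24 W m⁻².
Energy balance: absorbed = emitted ⇒ πR²·S(1−A) = 4πR²·σT_eq⁴, so T_eq⁴ = S(1−A)/(4σ).
T_eq = [1.24 × 0.45 / (4 × 5.67×10⁻⁸)]^(1/4) = (2.45×10⁶)^(1/4) = 39.6 K.

T_eq ≈ 39.6 K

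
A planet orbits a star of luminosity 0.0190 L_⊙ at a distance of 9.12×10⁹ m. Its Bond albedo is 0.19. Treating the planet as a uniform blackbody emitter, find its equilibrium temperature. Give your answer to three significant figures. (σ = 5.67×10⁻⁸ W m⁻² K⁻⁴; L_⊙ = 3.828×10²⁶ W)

T_eq ≈ 397 K

L = 0.0190 × 3.828×10²⁶ = 7.27×10²⁴ W.
Flux: S = L/(4πd²) = 7.27×10²⁴/(4π×(9.12×10⁹)²) = 6960 W m⁻².
Energy balance: absorbed = emitted ⇒ πR²·S(1−A) = 4πR²·σT_eq⁴, so T_eq⁴ = S(1−A)/(4σ).
T_eq = [6960 × 0.81 / (4 × 5.67×10⁻⁸)]^(1/4) = (2.49×10¹⁰)^(1/4) = 397 K.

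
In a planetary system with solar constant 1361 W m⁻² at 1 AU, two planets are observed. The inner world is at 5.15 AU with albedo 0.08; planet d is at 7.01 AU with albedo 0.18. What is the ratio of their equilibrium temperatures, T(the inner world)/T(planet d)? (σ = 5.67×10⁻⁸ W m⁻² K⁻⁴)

T₁/T₂ ≈ 1.201

T_eq = [S₀(1−A)/(4σd²)]^(1/4), so T ∝ (1−A)^(1/4) / √d.
T₁ = [1361×0.92/(4×5.67×10⁻⁸×5.15²)]^(1/4) = 120.11 K.
T₂ = [1361×0.82/(4×5.67×10⁻⁸×7.01²)]^(1/4) = 100.03 K.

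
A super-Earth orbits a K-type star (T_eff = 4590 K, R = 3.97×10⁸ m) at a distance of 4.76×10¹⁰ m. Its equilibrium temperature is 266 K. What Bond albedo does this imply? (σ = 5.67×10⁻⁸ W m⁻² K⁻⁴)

L = 4πR_⋆²σT_⋆⁴ = 4π(3.97×10⁸)² × 5.67×10⁻⁸ × (4590)⁴ = 4.98×10²⁵ W.
S = L/(4πd²) = 1750 W m⁻².
From T_eq⁴ = S(1−A)/(4σ): 1−A = 4σT_eq⁴/S.
1−A = 4 × 5.67×10⁻⁸ × (266)⁴ / 1750 = 0.649.

A ≈ 0.35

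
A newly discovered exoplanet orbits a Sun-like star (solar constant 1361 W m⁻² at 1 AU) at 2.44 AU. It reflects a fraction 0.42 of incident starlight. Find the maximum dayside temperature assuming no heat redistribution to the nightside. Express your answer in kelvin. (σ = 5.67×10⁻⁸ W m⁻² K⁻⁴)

Flux at 2.44 AU: S = 1361/2.44² = 229 W m⁻².
With no redistribution each surface element balances locally: S(1−A) = σT⁴.
T = [229 × 0.58 / 5.67×10⁻⁸]^(1/4) = (2.34×10⁹)^(1/4) = 220 K.

T_ss ≈ 220 K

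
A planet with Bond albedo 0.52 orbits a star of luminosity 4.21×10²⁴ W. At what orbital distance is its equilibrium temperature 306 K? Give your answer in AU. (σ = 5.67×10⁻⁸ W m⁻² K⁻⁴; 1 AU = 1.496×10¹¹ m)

From T_eq⁴ = L(1−A)/(16πσd²): d = √[L(1−A)/(16πσT_eq⁴)].
d = √[4.21×10²⁴ × 0.48 / (16π × 5.67×10⁻⁸ × (306)⁴)] = 8.99×10⁹ m = 0.0601 AU.

d ≈ 0.0601 AU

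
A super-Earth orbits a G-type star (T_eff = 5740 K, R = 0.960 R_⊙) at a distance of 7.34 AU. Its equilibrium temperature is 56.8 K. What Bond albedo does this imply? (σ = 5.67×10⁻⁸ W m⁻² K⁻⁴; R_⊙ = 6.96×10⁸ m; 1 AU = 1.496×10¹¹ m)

A ≈ 0.90

R_⋆ = 0.960 × 6.96×10⁸ = 6.68×10⁸ m.
d = 7.34 AU = 1.10×10¹² m.
L = 4πR_⋆²σT_⋆⁴ = 4π(6.68×10⁸)² × 5.67×10⁻⁸ × (5740)⁴ = 3.45×10²⁶ W.
S = L/(4πd²) = 22.8 W m⁻².
From T_eq⁴ = S(1−A)/(4σ): 1−A = 4σT_eq⁴/S.
1−A = 4 × 5.67×10⁻⁸ × (56.8)⁴ / 22.8 = 0.104.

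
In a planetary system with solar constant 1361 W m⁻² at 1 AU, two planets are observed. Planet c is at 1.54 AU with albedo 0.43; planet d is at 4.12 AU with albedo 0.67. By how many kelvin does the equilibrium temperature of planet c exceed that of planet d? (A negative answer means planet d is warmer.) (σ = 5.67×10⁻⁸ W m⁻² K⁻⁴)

T_eq = [S₀(1−A)/(4σd²)]^(1/4), so T ∝ (1−A)^(1/4) / √d.
T₁ = [1361×0.57/(4×5.67×10⁻⁸×1.54²)]^(1/4) = 194.88 K.
T₂ = [1361×0.33/(4×5.67×10⁻⁸×4.12²)]^(1/4) = 103.93 K.

ΔT ≈ 90.9 K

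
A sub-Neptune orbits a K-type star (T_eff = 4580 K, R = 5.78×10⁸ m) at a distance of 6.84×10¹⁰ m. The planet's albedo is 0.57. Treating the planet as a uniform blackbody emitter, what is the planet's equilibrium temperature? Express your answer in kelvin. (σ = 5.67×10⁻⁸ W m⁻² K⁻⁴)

L = 4πR_⋆²σT_⋆⁴ = 4π(5.78×10⁸)² × 5.67×10⁻⁸ × (4580)⁴ = 1.05×10²⁶ W.
S = L/(4πd²) = 1780 W m⁻².
Energy balance: absorbed = emitted ⇒ πR²·S(1−A) = 4πR²·σT_eq⁴, so T_eq⁴ = S(1−A)/(4σ).
T_eq = [1780 × 0.43 / (4 × 5.67×10⁻⁸)]^(1/4) = (3.38×10⁹)^(1/4) = 241 K.

T_eq ≈ 241 K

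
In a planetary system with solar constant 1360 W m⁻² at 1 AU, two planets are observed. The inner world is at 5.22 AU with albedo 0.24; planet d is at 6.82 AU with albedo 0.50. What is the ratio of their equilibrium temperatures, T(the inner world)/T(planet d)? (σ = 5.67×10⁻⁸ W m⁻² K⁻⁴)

T₁/T₂ ≈ 1.269

T_eq = [S₀(1−A)/(4σd²)]^(1/4), so T ∝ (1−A)^(1/4) / √d.
T₁ = [1360×0.76/(4×5.67×10⁻⁸×5.22²)]^(1/4) = 113.72 K.
T₂ = [1360×0.50/(4×5.67×10⁻⁸×6.82²)]^(1/4) = 89.60 K.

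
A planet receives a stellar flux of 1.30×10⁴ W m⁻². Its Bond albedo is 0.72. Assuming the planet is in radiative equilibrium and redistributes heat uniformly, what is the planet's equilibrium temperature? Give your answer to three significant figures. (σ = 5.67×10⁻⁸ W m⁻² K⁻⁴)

T_eq ≈ 356 K

Energy balance: absorbed = emitted ⇒ πR²·S(1−A) = 4πR²·σT_eq⁴, so T_eq⁴ = S(1−A)/(4σ).
T_eq = [1.30×10⁴ × 0.28 / (4 × 5.67×10⁻⁸)]^(1/4) = (1.60×10¹⁰)^(1/4) = 356 K.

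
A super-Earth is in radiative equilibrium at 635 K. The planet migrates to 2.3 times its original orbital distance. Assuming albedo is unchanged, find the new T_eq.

T_eq ∝ L^(1/4) · d^(−1/2).
T′ = 635 / 2.3^(1/2) = 419 K.

T_eq ≈ 419 K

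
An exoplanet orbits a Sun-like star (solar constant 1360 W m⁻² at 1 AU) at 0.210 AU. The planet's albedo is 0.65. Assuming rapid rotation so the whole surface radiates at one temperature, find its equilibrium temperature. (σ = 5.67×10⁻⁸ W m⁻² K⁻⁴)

Flux at 0.210 AU: S = 1360/0.210² = 3.08×10⁴ W m⁻².
Energy balance: absorbed = emitted ⇒ πR²·S(1−A) = 4πR²·σT_eq⁴, so T_eq⁴ = S(1−A)/(4σ).
T_eq = [3.08×10⁴ × 0.35 / (4 × 5.67×10⁻⁸)]^(1/4) = (4.76×10¹⁰)^(1/4) = 467 K.

T_eq ≈ 467 K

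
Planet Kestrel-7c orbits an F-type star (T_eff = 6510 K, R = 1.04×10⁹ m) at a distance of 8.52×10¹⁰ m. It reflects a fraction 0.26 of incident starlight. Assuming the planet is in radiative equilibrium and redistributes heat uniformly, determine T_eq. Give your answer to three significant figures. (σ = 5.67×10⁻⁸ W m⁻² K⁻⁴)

T_eq ≈ 472 K

L = 4πR_⋆²σT_⋆⁴ = 4π(1.04×10⁹)² × 5.67×10⁻⁸ × (6510)⁴ = 1.38×10²⁷ W.
S = L/(4πd²) = 1.52×10⁴ W m⁻².
Energy balance: absorbed = emitted ⇒ πR²·S(1−A) = 4πR²·σT_eq⁴, so T_eq⁴ = S(1−A)/(4σ).
T_eq = [1.52×10⁴ × 0.74 / (4 × 5.67×10⁻⁸)]^(1/4) = (4.95×10¹⁰)^(1/4) = 472 K.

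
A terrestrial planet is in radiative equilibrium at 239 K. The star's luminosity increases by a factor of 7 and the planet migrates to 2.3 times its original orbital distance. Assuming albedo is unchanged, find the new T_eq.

T_eq ∝ L^(1/4) · d^(−1/2).
T′ = 239 × 7^(1/4) / 2.3^(1/2) = 256 K.

T_eq ≈ 256 K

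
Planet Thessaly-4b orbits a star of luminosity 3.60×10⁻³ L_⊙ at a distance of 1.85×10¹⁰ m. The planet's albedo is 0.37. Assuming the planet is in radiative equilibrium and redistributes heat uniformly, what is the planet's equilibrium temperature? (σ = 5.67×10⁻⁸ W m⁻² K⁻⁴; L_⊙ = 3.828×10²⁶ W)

L = 3.60×10⁻³ × 3.828×10²⁶ = 1.38×10²⁴ W.
Flux: S = L/(4πd²) = 1.38×10²⁴/(4π×(1.85×10¹⁰)²) = 320 W m⁻².
Energy balance: absorbed = emitted ⇒ πR²·S(1−A) = 4πR²·σT_eq⁴, so T_eq⁴ = S(1−A)/(4σ).
T_eq = [320 × 0.63 / (4 × 5.67×10⁻⁸)]^(1/4) = (8.90×10⁸)^(1/4) = 173 K.

T_eq ≈ 173 K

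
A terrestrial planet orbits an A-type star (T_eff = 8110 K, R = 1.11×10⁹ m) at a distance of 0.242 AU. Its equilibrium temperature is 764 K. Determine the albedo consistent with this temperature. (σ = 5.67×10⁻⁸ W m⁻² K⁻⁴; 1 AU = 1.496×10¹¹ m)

A ≈ 0.66

d = 0.242 AU = 3.62×10¹⁰ m.
L = 4πR_⋆²σT_⋆⁴ = 4π(1.11×10⁹)² × 5.67×10⁻⁸ × (8110)⁴ = 3.80×10²⁷ W.
S = L/(4πd²) = 2.31×10⁵ W m⁻².
From T_eq⁴ = S(1−A)/(4σ): 1−A = 4σT_eq⁴/S.
1−A = 4 × 5.67×10⁻⁸ × (764)⁴ / 2.31×10⁵ = 0.335.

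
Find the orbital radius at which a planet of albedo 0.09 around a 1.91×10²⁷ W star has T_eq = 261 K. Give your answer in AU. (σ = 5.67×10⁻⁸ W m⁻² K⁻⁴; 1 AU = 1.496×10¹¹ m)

d ≈ 2.42 AU

From T_eq⁴ = L(1−A)/(16πσd²): d = √[L(1−A)/(16πσT_eq⁴)].
d = √[1.91×10²⁷ × 0.91 / (16π × 5.67×10⁻⁸ × (261)⁴)] = 3.63×10¹¹ m = 2.42 AU.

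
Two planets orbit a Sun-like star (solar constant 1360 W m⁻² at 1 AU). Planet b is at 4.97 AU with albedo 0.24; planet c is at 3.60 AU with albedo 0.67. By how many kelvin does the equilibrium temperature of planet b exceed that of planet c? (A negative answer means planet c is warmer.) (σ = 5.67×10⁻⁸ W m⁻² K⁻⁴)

ΔT ≈ 5.4 K

T_eq = [S₀(1−A)/(4σd²)]^(1/4), so T ∝ (1−A)^(1/4) / √d.
T₁ = [1360×0.76/(4×5.67×10⁻⁸×4.97²)]^(1/4) = 116.55 K.
T₂ = [1360×0.33/(4×5.67×10⁻⁸×3.60²)]^(1/4) = 111.16 K.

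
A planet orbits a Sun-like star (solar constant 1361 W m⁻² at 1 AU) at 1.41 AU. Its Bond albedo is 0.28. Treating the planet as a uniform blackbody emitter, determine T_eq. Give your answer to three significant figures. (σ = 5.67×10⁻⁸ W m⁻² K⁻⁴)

T_eq ≈ 216 K

Flux at 1.41 AU: S = 1361/1.41² = 685 W m⁻².
Energy balance: absorbed = emitted ⇒ πR²·S(1−A) = 4πR²·σT_eq⁴, so T_eq⁴ = S(1−A)/(4σ).
T_eq = [685 × 0.72 / (4 × 5.67×10⁻⁸)]^(1/4) = (2.17×10⁹)^(1/4) = 216 K.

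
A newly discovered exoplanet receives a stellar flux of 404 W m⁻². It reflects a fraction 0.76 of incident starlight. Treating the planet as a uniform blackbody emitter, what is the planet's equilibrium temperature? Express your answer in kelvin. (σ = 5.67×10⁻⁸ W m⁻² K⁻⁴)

T_eq ≈ 144 K

Energy balance: absorbed = emitted ⇒ πR²·S(1−A) = 4πR²·σT_eq⁴, so T_eq⁴ = S(1−A)/(4σ).
T_eq = [404 × 0.24 / (4 × 5.67×10⁻⁸)]^(1/4) = (4.28×10⁸)^(1/4) = 144 K.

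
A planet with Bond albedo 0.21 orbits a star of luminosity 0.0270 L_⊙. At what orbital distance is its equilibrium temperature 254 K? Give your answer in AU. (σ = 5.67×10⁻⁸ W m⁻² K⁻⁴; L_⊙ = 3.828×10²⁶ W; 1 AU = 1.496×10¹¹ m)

L = 0.0270 × 3.828×10²⁶ = 1.03×10²⁵ W.
From T_eq⁴ = L(1−A)/(16πσd²): d = √[L(1−A)/(16πσT_eq⁴)].
d = √[1.03×10²⁵ × 0.79 / (16π × 5.67×10⁻⁸ × (254)⁴)] = 2.62×10¹⁰ m = 0.175 AU.

d ≈ 0.175 AU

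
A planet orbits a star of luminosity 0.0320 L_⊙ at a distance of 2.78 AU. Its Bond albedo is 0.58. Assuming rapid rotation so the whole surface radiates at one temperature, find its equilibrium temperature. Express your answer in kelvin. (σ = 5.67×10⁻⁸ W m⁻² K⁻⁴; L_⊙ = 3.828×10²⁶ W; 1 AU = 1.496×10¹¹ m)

T_eq ≈ 56.8 K

d = 2.78 AU = 4.16×10¹¹ m.
L = 0.0320 × 3.828×10²⁶ = 1.22×10²⁵ W.
Flux: S = L/(4πd²) = 1.22×10²⁵/(4π×(4.16×10¹¹)²) = 5.64 W m⁻².
Energy balance: absorbed = emitted ⇒ πR²·S(1−A) = 4πR²·σT_eq⁴, so T_eq⁴ = S(1−A)/(4σ).
T_eq = [5.64 × 0.42 / (4 × 5.67×10⁻⁸)]^(1/4) = (1.04×10⁷)^(1/4) = 56.8 K.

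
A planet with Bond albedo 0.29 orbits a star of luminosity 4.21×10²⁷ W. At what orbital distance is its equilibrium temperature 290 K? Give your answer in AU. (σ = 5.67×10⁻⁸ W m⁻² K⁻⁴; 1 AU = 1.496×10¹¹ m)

d ≈ 2.57 AU

From T_eq⁴ = L(1−A)/(16πσd²): d = √[L(1−A)/(16πσT_eq⁴)].
d = √[4.21×10²⁷ × 0.71 / (16π × 5.67×10⁻⁸ × (290)⁴)] = 3.85×10¹¹ m = 2.57 AU.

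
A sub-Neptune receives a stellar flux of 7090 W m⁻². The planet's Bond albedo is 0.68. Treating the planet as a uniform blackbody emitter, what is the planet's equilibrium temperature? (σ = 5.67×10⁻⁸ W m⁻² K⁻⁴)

Energy balance: absorbed = emitted ⇒ πR²·S(1−A) = 4πR²·σT_eq⁴, so T_eq⁴ = S(1−A)/(4σ).
T_eq = [7090 × 0.32 / (4 × 5.67×10⁻⁸)]^(1/4) = (1.00×10¹⁰)^(1/4) = 316 K.

T_eq ≈ 316 K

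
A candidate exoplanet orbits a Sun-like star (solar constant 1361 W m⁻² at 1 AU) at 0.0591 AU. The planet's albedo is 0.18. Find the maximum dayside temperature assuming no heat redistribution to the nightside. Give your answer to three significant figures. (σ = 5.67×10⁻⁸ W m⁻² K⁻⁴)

T_ss ≈ 1540 K

Flux at 0.0591 AU: S = 1361/0.0591² = 3.90×10⁵ W m⁻².
With no redistribution each surface element balances locally: S(1−A) = σT⁴.
T = [3.90×10⁵ × 0.82 / 5.67×10⁻⁸]^(1/4) = (5.64×10¹²)^(1/4) = 1540 K.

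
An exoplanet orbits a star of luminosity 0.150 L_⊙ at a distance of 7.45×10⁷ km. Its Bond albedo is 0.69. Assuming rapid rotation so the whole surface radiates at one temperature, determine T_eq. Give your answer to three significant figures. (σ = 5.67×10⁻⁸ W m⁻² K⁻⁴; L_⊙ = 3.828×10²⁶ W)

T_eq ≈ 183 K

d = 7.45×10⁷ km = 7.45×10¹⁰ m.
L = 0.150 × 3.828×10²⁶ = 5.74×10²⁵ W.
Flux: S = L/(4πd²) = 5.74×10²⁵/(4π×(7.45×10¹⁰)²) = 823 W m⁻².
Energy balance: absorbed = emitted ⇒ πR²·S(1−A) = 4πR²·σT_eq⁴, so T_eq⁴ = S(1−A)/(4σ).
T_eq = [823 × 0.31 / (4 × 5.67×10⁻⁸)]^(1/4) = (1.13×10⁹)^(1/4) = 183 K.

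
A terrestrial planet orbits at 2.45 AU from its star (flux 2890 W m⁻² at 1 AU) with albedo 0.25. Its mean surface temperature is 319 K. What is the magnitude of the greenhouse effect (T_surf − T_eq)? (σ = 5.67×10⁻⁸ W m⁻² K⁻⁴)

ΔT ≈ 119.2 K

S = 2890/2.45² = 481.5 W m⁻².
T_eq = [S(1−A)/(4σ)]^(1/4) = [481.5×0.75/(4×5.67×10⁻⁸)]^(1/4) = 199.8 K.
ΔT = T_surf − T_eq = 319 − 199.8.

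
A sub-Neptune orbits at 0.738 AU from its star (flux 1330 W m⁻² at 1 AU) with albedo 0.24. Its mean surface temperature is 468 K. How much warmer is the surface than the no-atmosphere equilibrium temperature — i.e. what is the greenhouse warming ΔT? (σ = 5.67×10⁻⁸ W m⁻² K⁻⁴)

S = 1330/0.738² = 2442 W m⁻².
T_eq = [S(1−A)/(4σ)]^(1/4) = [2442×0.76/(4×5.67×10⁻⁸)]^(1/4) = 300.8 K.
ΔT = T_surf − T_eq = 468 − 300.8.

ΔT ≈ 167.2 K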